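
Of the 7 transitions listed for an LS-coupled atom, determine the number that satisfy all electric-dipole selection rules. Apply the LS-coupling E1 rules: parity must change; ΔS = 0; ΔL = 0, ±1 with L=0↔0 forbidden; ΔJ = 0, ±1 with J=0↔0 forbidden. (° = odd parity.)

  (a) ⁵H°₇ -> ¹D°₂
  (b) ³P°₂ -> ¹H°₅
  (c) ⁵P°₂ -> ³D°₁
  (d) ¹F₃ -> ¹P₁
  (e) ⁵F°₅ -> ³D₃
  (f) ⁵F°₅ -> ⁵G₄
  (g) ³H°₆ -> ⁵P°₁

(a) forbidden (parity, ΔS, ΔL, ΔJ fail)
(b) forbidden (parity, ΔS, ΔL, ΔJ fail)
(c) forbidden (parity, ΔS fail)
(d) forbidden (parity, ΔL, ΔJ fail)
(e) forbidden (ΔS, ΔJ fail)
(f) allowed
(g) forbidden (parity, ΔS, ΔL, ΔJ fail)
Total allowed: 1 of 7.

1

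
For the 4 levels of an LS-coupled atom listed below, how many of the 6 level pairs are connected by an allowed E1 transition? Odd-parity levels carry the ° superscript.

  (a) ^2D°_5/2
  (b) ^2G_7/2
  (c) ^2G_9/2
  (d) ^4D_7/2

0

(a)–(b): forbidden (ΔL).
(a)–(c): forbidden (ΔL, ΔJ).
(a)–(d): forbidden (ΔS).
(b)–(c): forbidden (parity).
(b)–(d): forbidden (parity, ΔS, ΔL).
(c)–(d): forbidden (parity, ΔS, ΔL).
Allowed pairs: 0 of 6.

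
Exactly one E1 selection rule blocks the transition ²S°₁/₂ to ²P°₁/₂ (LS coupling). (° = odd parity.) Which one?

Reading off the term symbols: S 1/2→1/2, L 0→1, J 1/2→1/2, parity odd→odd.
ΔJ = 0, ±1 (not J=0↔0): J: 1/2 → 1/2, ΔJ = +0 — ok.
ΔL = 0, ±1 (not L=0↔0): L: 0 → 1, ΔL = +1 — ok.
ΔS = 0: S: 1/2 → 1/2 — ok.
Parity must change: odd → odd — fails.

parity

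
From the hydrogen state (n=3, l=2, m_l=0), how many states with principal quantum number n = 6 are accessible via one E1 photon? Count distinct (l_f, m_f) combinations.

E1 requires Δl = ±1, so l_f ∈ {1, 3}; with 0 ≤ l_f ≤ n_f−1 = 5, the allowed l_f values are {1, 3}.
For l_f = 1: m_f ∈ {m_i−1, m_i, m_i+1} ∩ [−1, 1] = {-1, 0, 1} → 3 states.
For l_f = 3: m_f ∈ {m_i−1, m_i, m_i+1} ∩ [−3, 3] = {-1, 0, 1} → 3 states.
Total: 6.

6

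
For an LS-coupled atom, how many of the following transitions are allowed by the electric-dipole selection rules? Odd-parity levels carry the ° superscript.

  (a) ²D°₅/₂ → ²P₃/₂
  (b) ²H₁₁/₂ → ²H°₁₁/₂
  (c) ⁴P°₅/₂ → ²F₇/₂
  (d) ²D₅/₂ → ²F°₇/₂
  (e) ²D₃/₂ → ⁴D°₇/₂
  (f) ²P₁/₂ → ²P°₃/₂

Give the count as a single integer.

4

(a) allowed
(b) allowed
(c) forbidden (ΔS, ΔL fail)
(d) allowed
(e) forbidden (ΔS, ΔJ fail)
(f) allowed
Total allowed: 4 of 6.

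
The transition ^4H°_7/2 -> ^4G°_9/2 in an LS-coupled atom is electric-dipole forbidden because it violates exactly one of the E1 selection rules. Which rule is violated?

parity

Parity must change: odd → odd — ✗.
ΔS = 0: S: 3/2 → 3/2 — ✓.
ΔL = 0, ±1 (not L=0↔0): L: 5 → 4, ΔL = -1 — ✓.
ΔJ = 0, ±1 (not J=0↔0): J: 7/2 → 9/2, ΔJ = +1 — ✓.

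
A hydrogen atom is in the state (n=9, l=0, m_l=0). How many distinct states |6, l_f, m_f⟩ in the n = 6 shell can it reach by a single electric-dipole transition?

E1 requires Δl = ±1, so l_f ∈ {-1, 1}; with 0 ≤ l_f ≤ n_f−1 = 5, the allowed l_f values are {1}.
For l_f = 1: m_f ∈ {m_i−1, m_i, m_i+1} ∩ [−1, 1] = {-1, 0, 1} → 3 states.
Total: 3.

3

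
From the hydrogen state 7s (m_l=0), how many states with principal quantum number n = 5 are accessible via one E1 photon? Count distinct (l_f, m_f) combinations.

3

E1 requires Δl = ±1, so l_f ∈ {-1, 1}; with 0 ≤ l_f ≤ n_f−1 = 4, the allowed l_f values are {1}.
For l_f = 1: m_f ∈ {m_i−1, m_i, m_i+1} ∩ [−1, 1] = {-1, 0, 1} → 3 states.
Total: 3.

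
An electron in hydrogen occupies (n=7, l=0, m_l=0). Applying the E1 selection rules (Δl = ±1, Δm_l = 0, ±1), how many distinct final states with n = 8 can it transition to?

3

E1 requires Δl = ±1, so l_f ∈ {-1, 1}; with 0 ≤ l_f ≤ n_f−1 = 7, the allowed l_f values are {1}.
For l_f = 1: m_f ∈ {m_i−1, m_i, m_i+1} ∩ [−1, 1] = {-1, 0, 1} → 3 states.
Total: 3.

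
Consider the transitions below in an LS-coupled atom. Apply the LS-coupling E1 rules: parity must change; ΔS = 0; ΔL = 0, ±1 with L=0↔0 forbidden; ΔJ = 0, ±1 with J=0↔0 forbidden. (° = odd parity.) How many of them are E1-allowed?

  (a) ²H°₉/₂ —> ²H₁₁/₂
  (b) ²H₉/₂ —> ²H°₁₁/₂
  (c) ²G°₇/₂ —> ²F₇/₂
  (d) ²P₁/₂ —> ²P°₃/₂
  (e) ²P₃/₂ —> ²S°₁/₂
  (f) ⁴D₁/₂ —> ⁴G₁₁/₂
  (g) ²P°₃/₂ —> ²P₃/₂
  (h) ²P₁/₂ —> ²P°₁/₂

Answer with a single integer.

7

(a) allowed
(b) allowed
(c) allowed
(d) allowed
(e) allowed
(f) forbidden (parity, ΔL, ΔJ fail)
(g) allowed
(h) allowed
Total allowed: 7 of 8.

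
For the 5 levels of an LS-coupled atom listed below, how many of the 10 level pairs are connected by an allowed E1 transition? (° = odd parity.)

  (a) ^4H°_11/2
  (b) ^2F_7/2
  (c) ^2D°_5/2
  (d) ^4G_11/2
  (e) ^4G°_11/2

(a)–(b): forbidden (ΔS, ΔL, ΔJ).
(a)–(c): forbidden (parity, ΔS, ΔL, ΔJ).
(a)–(d): allowed.
(a)–(e): forbidden (parity).
(b)–(c): allowed.
(b)–(d): forbidden (parity, ΔS, ΔJ).
(b)–(e): forbidden (ΔS, ΔJ).
(c)–(d): forbidden (ΔS, ΔL, ΔJ).
(c)–(e): forbidden (parity, ΔS, ΔL, ΔJ).
(d)–(e): allowed.
Allowed pairs: 3 of 10.

3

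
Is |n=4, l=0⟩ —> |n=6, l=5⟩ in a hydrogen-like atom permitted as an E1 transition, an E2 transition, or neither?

Δl = 5 − 0 = +5; l_i + l_f = 5.
E1 (Δl = ±1): not satisfied.
E2 (Δl = 0,±2, l_i+l_f ≥ 2): not satisfied.

neither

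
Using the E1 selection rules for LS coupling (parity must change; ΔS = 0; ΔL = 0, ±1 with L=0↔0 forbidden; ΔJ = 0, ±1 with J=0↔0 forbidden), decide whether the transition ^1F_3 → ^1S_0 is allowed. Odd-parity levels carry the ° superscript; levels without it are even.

ΔL = 0, ±1 (not L=0↔0): L: 3 → 0, ΔL = -3 — ✗.
Parity must change: even → even — ✗.
ΔS = 0: S: 0 → 0 — ✓.
ΔJ = 0, ±1 (not J=0↔0): J: 3 → 0, ΔJ = -3 — ✗.
Rule(s) violated: parity, ΔL, ΔJ.

forbidden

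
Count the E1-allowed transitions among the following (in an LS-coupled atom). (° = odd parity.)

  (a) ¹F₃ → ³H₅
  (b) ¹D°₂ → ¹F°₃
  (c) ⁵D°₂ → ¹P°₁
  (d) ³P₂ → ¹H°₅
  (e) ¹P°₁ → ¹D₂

1

(a) forbidden (parity, ΔS, ΔL, ΔJ fail)
(b) forbidden (parity fails)
(c) forbidden (parity, ΔS fail)
(d) forbidden (ΔS, ΔL, ΔJ fail)
(e) allowed
Total allowed: 1 of 5.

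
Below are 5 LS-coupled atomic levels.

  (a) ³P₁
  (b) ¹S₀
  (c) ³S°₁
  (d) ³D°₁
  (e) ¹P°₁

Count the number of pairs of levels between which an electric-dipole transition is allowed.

(a)–(b): forbidden (parity, ΔS).
(a)–(c): allowed.
(a)–(d): allowed.
(a)–(e): forbidden (ΔS).
(b)–(c): forbidden (ΔS, ΔL).
(b)–(d): forbidden (ΔS, ΔL).
(b)–(e): allowed.
(c)–(d): forbidden (parity, ΔL).
(c)–(e): forbidden (parity, ΔS).
(d)–(e): forbidden (parity, ΔS).
Allowed pairs: 3 of 10.

3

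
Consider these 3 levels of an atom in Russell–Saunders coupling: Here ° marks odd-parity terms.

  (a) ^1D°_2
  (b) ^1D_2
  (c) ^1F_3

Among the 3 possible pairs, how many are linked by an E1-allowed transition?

2

(a)–(b): allowed.
(a)–(c): allowed.
(b)–(c): forbidden (parity).
Allowed pairs: 2 of 3.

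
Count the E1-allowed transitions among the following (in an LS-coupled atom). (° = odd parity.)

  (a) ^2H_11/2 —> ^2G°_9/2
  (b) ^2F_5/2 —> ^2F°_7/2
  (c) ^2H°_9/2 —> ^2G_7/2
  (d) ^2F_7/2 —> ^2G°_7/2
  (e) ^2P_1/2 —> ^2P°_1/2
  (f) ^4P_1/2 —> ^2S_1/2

5

(a) allowed
(b) allowed
(c) allowed
(d) allowed
(e) allowed
(f) forbidden (parity, ΔS fail)
Total allowed: 5 of 6.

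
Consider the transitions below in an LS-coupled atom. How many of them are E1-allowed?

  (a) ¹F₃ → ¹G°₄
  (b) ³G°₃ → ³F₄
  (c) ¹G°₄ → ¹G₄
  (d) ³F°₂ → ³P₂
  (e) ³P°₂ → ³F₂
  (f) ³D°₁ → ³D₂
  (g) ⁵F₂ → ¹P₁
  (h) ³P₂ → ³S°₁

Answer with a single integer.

(a) allowed
(b) allowed
(c) allowed
(d) forbidden (ΔL fails)
(e) forbidden (ΔL fails)
(f) allowed
(g) forbidden (parity, ΔS, ΔL fail)
(h) allowed
Total allowed: 5 of 8.

5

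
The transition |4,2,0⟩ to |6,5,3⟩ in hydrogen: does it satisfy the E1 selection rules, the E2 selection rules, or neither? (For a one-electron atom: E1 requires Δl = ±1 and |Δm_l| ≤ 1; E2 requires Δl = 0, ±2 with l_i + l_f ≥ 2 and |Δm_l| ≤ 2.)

neither

Δl = 5 − 2 = +3; l_i + l_f = 7.
Δm_l = +3.
E1 (Δl = ±1, |Δm_l| ≤ 1): not satisfied.
E2 (Δl = 0,±2, l_i+l_f ≥ 2, |Δm_l| ≤ 2): not satisfied.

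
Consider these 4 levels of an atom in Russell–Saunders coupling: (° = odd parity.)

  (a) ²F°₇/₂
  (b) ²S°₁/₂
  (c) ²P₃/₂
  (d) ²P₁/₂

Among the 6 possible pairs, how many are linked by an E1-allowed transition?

2

(a)–(b): forbidden (parity, ΔL, ΔJ).
(a)–(c): forbidden (ΔL, ΔJ).
(a)–(d): forbidden (ΔL, ΔJ).
(b)–(c): allowed.
(b)–(d): allowed.
(c)–(d): forbidden (parity).
Allowed pairs: 2 of 6.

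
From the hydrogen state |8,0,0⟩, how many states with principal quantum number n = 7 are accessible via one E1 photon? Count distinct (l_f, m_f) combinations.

E1 requires Δl = ±1, so l_f ∈ {-1, 1}; with 0 ≤ l_f ≤ n_f−1 = 6, the allowed l_f values are {1}.
For l_f = 1: m_f ∈ {m_i−1, m_i, m_i+1} ∩ [−1, 1] = {-1, 0, 1} → 3 states.
Total: 3.

3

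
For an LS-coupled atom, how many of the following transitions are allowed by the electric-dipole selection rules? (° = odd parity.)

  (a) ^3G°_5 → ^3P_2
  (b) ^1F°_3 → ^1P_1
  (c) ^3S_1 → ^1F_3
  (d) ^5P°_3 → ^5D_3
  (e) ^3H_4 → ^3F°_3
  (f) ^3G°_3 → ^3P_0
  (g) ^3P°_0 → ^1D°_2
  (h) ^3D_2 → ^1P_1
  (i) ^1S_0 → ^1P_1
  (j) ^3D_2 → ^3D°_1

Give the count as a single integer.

2

(a) forbidden (ΔL, ΔJ fail)
(b) forbidden (ΔL, ΔJ fail)
(c) forbidden (parity, ΔS, ΔL, ΔJ fail)
(d) allowed
(e) forbidden (ΔL fails)
(f) forbidden (ΔL, ΔJ fail)
(g) forbidden (parity, ΔS, ΔJ fail)
(h) forbidden (parity, ΔS fail)
(i) forbidden (parity fails)
(j) allowed
Total allowed: 2 of 10.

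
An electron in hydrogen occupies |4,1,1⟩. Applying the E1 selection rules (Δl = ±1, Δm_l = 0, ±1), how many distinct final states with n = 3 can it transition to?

4

E1 requires Δl = ±1, so l_f ∈ {0, 2}; with 0 ≤ l_f ≤ n_f−1 = 2, the allowed l_f values are {0, 2}.
For l_f = 0: m_f ∈ {m_i−1, m_i, m_i+1} ∩ [−0, 0] = {0} → 1 state.
For l_f = 2: m_f ∈ {m_i−1, m_i, m_i+1} ∩ [−2, 2] = {0, 1, 2} → 3 states.
Total: 4.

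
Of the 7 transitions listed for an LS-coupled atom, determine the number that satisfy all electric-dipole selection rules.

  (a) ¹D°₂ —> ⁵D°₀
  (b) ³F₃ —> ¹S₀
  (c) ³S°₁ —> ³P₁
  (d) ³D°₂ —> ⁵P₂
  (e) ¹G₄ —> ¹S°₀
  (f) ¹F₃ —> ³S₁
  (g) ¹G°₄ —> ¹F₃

2

(a) forbidden (parity, ΔS, ΔJ fail)
(b) forbidden (parity, ΔS, ΔL, ΔJ fail)
(c) allowed
(d) forbidden (ΔS fails)
(e) forbidden (ΔL, ΔJ fail)
(f) forbidden (parity, ΔS, ΔL, ΔJ fail)
(g) allowed
Total allowed: 2 of 7.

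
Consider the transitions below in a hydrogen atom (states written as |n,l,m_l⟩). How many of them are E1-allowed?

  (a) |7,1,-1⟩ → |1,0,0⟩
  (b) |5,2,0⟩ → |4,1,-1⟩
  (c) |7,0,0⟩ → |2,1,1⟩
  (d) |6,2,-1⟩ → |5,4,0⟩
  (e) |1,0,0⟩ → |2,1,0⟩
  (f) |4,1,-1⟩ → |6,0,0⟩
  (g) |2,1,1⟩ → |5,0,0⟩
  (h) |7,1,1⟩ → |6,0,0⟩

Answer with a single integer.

7

(a) allowed
(b) allowed
(c) allowed
(d) forbidden — Δl = +2 (E1 requires Δl = ±1)
(e) allowed
(f) allowed
(g) allowed
(h) allowed
Total allowed: 7 of 8.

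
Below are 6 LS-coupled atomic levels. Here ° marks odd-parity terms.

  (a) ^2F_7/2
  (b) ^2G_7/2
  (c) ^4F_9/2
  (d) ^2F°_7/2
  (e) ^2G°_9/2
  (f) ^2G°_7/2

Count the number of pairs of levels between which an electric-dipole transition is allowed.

(a)–(b): forbidden (parity).
(a)–(c): forbidden (parity, ΔS).
(a)–(d): allowed.
(a)–(e): allowed.
(a)–(f): allowed.
(b)–(c): forbidden (parity, ΔS).
(b)–(d): allowed.
(b)–(e): allowed.
(b)–(f): allowed.
(c)–(d): forbidden (ΔS).
(c)–(e): forbidden (ΔS).
(c)–(f): forbidden (ΔS).
(d)–(e): forbidden (parity).
(d)–(f): forbidden (parity).
(e)–(f): forbidden (parity).
Allowed pairs: 6 of 15.

6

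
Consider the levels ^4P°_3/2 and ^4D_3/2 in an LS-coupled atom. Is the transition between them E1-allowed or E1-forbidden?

allowed

Initial level: S=3/2, L=1, J=3/2, parity odd. Final level: S=3/2, L=2, J=3/2, parity even.
Parity must change: odd → even — satisfied.
ΔS = 0: S: 3/2 → 3/2 — satisfied.
ΔL = 0, ±1 (not L=0↔0): L: 1 → 2, ΔL = +1 — satisfied.
ΔJ = 0, ±1 (not J=0↔0): J: 3/2 → 3/2, ΔJ = +0 — satisfied.
All four E1 rules are satisfied.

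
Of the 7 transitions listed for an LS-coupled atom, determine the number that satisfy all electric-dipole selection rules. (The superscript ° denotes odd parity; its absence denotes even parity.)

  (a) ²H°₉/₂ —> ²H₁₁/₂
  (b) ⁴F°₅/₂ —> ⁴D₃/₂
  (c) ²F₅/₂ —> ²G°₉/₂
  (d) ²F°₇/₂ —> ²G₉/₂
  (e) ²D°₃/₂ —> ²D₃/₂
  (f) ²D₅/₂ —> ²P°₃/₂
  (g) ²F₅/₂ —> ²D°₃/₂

6

(a) allowed
(b) allowed
(c) forbidden (ΔJ fails)
(d) allowed
(e) allowed
(f) allowed
(g) allowed
Total allowed: 6 of 7.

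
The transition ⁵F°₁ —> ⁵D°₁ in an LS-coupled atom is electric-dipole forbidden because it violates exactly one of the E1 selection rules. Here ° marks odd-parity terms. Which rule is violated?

parity

Reading off the term symbols: S 2→2, L 3→2, J 1→1, parity odd→odd.
Parity must change: odd → odd — violated.
ΔL = 0, ±1 (not L=0↔0): L: 3 → 2, ΔL = -1 — satisfied.
ΔJ = 0, ±1 (not J=0↔0): J: 1 → 1, ΔJ = +0 — satisfied.
ΔS = 0: S: 2 → 2 — satisfied.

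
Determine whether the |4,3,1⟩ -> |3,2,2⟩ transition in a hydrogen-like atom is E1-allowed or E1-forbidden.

l: 3 → 2 (Δl = -1). Δl = ±1 ok.
Δm_l = 2 − (1) = +1. E1 requires Δm_l = 0, ±1: ok.
All E1 selection rules are satisfied.

allowed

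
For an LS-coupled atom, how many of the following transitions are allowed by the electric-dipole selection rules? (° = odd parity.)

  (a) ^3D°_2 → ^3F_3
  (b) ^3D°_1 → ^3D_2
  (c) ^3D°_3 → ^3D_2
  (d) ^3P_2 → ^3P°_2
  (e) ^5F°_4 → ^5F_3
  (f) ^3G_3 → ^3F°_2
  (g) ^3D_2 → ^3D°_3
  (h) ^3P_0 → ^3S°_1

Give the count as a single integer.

8

(a) allowed
(b) allowed
(c) allowed
(d) allowed
(e) allowed
(f) allowed
(g) allowed
(h) allowed
Total allowed: 8 of 8.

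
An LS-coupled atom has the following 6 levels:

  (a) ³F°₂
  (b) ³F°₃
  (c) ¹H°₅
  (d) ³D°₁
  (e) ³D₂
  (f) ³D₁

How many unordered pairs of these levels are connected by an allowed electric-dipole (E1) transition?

(a)–(b): forbidden (parity).
(a)–(c): forbidden (parity, ΔS, ΔL, ΔJ).
(a)–(d): forbidden (parity).
(a)–(e): allowed.
(a)–(f): allowed.
(b)–(c): forbidden (parity, ΔS, ΔL, ΔJ).
(b)–(d): forbidden (parity, ΔJ).
(b)–(e): allowed.
(b)–(f): forbidden (ΔJ).
(c)–(d): forbidden (parity, ΔS, ΔL, ΔJ).
(c)–(e): forbidden (ΔS, ΔL, ΔJ).
(c)–(f): forbidden (ΔS, ΔL, ΔJ).
(d)–(e): allowed.
(d)–(f): allowed.
(e)–(f): forbidden (parity).
Allowed pairs: 5 of 15.

5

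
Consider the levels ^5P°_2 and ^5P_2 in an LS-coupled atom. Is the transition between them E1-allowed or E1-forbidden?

Initial level: S=2, L=1, J=2, parity odd. Final level: S=2, L=1, J=2, parity even.
ΔL = 0, ±1 (not L=0↔0): L: 1 → 1, ΔL = +0 — satisfied.
ΔS = 0: S: 2 → 2 — satisfied.
Parity must change: odd → even — satisfied.
ΔJ = 0, ±1 (not J=0↔0): J: 2 → 2, ΔJ = +0 — satisfied.
All four E1 rules are satisfied.

allowed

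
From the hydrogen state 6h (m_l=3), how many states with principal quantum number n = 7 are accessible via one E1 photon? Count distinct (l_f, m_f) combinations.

E1 requires Δl = ±1, so l_f ∈ {4, 6}; with 0 ≤ l_f ≤ n_f−1 = 6, the allowed l_f values are {4, 6}.
For l_f = 4: m_f ∈ {m_i−1, m_i, m_i+1} ∩ [−4, 4] = {2, 3, 4} → 3 states.
For l_f = 6: m_f ∈ {m_i−1, m_i, m_i+1} ∩ [−6, 6] = {2, 3, 4} → 3 states.
Total: 6.

6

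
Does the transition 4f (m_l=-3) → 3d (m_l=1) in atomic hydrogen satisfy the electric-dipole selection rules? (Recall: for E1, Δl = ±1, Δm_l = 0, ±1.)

Initial l = 3, final l = 2, so Δl = -1. E1 requires Δl = ±1: satisfied.
Δm_l = 1 − (-3) = +4. E1 requires Δm_l = 0, ±1: violated.
The transition is electric-dipole forbidden.

forbidden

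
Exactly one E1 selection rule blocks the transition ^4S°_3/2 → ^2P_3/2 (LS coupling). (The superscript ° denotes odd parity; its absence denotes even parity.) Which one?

Reading off the term symbols: S 3/2→1/2, L 0→1, J 3/2→3/2, parity odd→even.
Parity must change: odd → even — satisfied.
ΔS = 0: S: 3/2 → 1/2 — violated.
ΔL = 0, ±1 (not L=0↔0): L: 0 → 1, ΔL = +1 — satisfied.
ΔJ = 0, ±1 (not J=0↔0): J: 3/2 → 3/2, ΔJ = +0 — satisfied.

the ΔS = 0 rule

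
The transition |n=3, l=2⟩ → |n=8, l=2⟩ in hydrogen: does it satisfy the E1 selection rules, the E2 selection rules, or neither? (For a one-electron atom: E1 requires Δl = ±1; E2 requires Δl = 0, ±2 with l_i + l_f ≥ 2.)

Δl = 2 − 2 = +0; l_i + l_f = 4.
E1 (Δl = ±1): not satisfied.
E2 (Δl = 0,±2, l_i+l_f ≥ 2): satisfied.

E2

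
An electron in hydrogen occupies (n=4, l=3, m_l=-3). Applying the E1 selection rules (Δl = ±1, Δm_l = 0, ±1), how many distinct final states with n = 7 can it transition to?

E1 requires Δl = ±1, so l_f ∈ {2, 4}; with 0 ≤ l_f ≤ n_f−1 = 6, the allowed l_f values are {2, 4}.
For l_f = 2: m_f ∈ {m_i−1, m_i, m_i+1} ∩ [−2, 2] = {-2} → 1 state.
For l_f = 4: m_f ∈ {m_i−1, m_i, m_i+1} ∩ [−4, 4] = {-4, -3, -2} → 3 states.
Total: 4.

4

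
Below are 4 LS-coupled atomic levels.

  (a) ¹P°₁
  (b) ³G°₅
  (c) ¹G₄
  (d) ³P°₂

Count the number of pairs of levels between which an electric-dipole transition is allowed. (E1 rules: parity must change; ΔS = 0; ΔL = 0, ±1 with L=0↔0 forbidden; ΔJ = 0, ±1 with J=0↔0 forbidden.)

(a)–(b): forbidden (parity, ΔS, ΔL, ΔJ).
(a)–(c): forbidden (ΔL, ΔJ).
(a)–(d): forbidden (parity, ΔS).
(b)–(c): forbidden (ΔS).
(b)–(d): forbidden (parity, ΔL, ΔJ).
(c)–(d): forbidden (ΔS, ΔL, ΔJ).
Allowed pairs: 0 of 6.

0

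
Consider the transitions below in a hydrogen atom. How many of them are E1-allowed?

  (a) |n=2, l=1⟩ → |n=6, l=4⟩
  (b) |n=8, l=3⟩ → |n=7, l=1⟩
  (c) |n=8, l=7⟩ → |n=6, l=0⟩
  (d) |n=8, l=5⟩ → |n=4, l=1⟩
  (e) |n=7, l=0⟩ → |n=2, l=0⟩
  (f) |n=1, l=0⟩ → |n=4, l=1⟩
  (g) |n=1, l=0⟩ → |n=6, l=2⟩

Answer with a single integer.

1

(a) forbidden — Δl = +3 (E1 requires Δl = ±1)
(b) forbidden — Δl = -2 (E1 requires Δl = ±1)
(c) forbidden — Δl = -7 (E1 requires Δl = ±1)
(d) forbidden — Δl = -4 (E1 requires Δl = ±1)
(e) forbidden — Δl = +0 (E1 requires Δl = ±1)
(f) allowed
(g) forbidden — Δl = +2 (E1 requires Δl = ±1)
Total allowed: 1 of 7.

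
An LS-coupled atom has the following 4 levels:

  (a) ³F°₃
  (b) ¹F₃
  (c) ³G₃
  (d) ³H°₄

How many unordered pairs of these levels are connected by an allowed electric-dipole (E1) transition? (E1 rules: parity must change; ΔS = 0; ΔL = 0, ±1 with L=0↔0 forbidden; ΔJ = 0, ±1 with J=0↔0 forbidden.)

(a)–(b): forbidden (ΔS).
(a)–(c): allowed.
(a)–(d): forbidden (parity, ΔL).
(b)–(c): forbidden (parity, ΔS).
(b)–(d): forbidden (ΔS, ΔL).
(c)–(d): allowed.
Allowed pairs: 2 of 6.

2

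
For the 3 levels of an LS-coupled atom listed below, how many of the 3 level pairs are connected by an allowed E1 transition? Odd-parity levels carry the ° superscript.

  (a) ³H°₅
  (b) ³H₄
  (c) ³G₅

(a)–(b): allowed.
(a)–(c): allowed.
(b)–(c): forbidden (parity).
Allowed pairs: 2 of 3.

2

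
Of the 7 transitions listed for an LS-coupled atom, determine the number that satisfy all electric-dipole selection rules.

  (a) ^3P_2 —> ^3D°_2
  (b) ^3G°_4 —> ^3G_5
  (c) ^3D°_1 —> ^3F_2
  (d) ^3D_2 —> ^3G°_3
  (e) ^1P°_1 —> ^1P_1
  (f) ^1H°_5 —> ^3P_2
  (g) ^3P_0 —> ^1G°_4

4

(a) allowed
(b) allowed
(c) allowed
(d) forbidden (ΔL fails)
(e) allowed
(f) forbidden (ΔS, ΔL, ΔJ fail)
(g) forbidden (ΔS, ΔL, ΔJ fail)
Total allowed: 4 of 7.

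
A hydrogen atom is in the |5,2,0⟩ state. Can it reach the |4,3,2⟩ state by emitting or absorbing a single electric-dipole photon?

Initial l = 2, final l = 3, so Δl = +1. E1 requires Δl = ±1: passes.
m_l: 0 → 2 (Δm_l = +2). |Δm_l| ≤ 1 fails.
The transition is electric-dipole forbidden.

forbidden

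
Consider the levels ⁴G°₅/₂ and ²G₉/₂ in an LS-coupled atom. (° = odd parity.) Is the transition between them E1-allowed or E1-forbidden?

forbidden

Reading off the term symbols: S 3/2→1/2, L 4→4, J 5/2→9/2, parity odd→even.
Parity must change: odd → even — satisfied.
ΔS = 0: S: 3/2 → 1/2 — violated.
ΔL = 0, ±1 (not L=0↔0): L: 4 → 4, ΔL = +0 — satisfied.
ΔJ = 0, ±1 (not J=0↔0): J: 5/2 → 9/2, ΔJ = +2 — violated.
Rule(s) violated: ΔS, ΔJ.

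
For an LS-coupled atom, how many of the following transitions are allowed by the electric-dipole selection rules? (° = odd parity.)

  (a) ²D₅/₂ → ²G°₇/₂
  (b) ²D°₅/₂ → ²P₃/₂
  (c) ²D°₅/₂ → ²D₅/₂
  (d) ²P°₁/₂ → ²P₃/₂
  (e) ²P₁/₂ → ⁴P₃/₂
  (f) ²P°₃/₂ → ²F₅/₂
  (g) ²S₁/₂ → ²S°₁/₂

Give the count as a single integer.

(a) forbidden (ΔL fails)
(b) allowed
(c) allowed
(d) allowed
(e) forbidden (parity, ΔS fail)
(f) forbidden (ΔL fails)
(g) forbidden (ΔL fails)
Total allowed: 3 of 7.

3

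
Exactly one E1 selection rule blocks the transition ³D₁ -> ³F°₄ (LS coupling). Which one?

the ΔJ = 0, ±1 rule

Parity must change: even → odd — ok.
ΔS = 0: S: 1 → 1 — ok.
ΔL = 0, ±1 (not L=0↔0): L: 2 → 3, ΔL = +1 — ok.
ΔJ = 0, ±1 (not J=0↔0): J: 1 → 4, ΔJ = +3 — fails.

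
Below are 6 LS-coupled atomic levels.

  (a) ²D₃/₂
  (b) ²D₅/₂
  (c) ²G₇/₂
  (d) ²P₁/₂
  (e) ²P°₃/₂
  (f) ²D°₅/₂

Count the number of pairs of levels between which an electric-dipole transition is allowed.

5

(a)–(b): forbidden (parity).
(a)–(c): forbidden (parity, ΔL, ΔJ).
(a)–(d): forbidden (parity).
(a)–(e): allowed.
(a)–(f): allowed.
(b)–(c): forbidden (parity, ΔL).
(b)–(d): forbidden (parity, ΔJ).
(b)–(e): allowed.
(b)–(f): allowed.
(c)–(d): forbidden (parity, ΔL, ΔJ).
(c)–(e): forbidden (ΔL, ΔJ).
(c)–(f): forbidden (ΔL).
(d)–(e): allowed.
(d)–(f): forbidden (ΔJ).
(e)–(f): forbidden (parity).
Allowed pairs: 5 of 15.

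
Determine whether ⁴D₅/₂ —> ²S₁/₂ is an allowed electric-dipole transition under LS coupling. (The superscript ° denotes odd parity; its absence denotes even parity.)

Reading off the term symbols: S 3/2→1/2, L 2→0, J 5/2→1/2, parity even→even.
ΔJ = 0, ±1 (not J=0↔0): J: 5/2 → 1/2, ΔJ = -2 — fails.
ΔS = 0: S: 3/2 → 1/2 — fails.
ΔL = 0, ±1 (not L=0↔0): L: 2 → 0, ΔL = -2 — fails.
Parity must change: even → even — fails.
Rule(s) violated: parity, ΔS, ΔL, ΔJ.

forbidden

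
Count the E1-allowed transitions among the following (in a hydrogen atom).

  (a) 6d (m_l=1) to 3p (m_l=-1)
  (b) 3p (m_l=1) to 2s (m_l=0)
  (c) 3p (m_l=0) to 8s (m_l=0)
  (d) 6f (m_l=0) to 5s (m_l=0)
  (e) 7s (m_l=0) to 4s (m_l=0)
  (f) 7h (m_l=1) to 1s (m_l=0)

(a) forbidden — Δm_l = -2 (E1 requires Δm_l = 0, ±1)
(b) allowed
(c) allowed
(d) forbidden — Δl = -3 (E1 requires Δl = ±1)
(e) forbidden — Δl = +0 (E1 requires Δl = ±1)
(f) forbidden — Δl = -5 (E1 requires Δl = ±1)
Total allowed: 2 of 6.

2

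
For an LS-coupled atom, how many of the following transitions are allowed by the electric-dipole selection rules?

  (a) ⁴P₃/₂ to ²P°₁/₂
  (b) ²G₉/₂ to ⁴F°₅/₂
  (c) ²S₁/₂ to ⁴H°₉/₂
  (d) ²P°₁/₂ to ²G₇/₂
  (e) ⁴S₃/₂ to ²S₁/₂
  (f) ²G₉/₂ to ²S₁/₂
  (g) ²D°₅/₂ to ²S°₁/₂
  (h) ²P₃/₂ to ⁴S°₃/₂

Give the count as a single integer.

0

(a) forbidden (ΔS fails)
(b) forbidden (ΔS, ΔJ fail)
(c) forbidden (ΔS, ΔL, ΔJ fail)
(d) forbidden (ΔL, ΔJ fail)
(e) forbidden (parity, ΔS, ΔL fail)
(f) forbidden (parity, ΔL, ΔJ fail)
(g) forbidden (parity, ΔL, ΔJ fail)
(h) forbidden (ΔS fails)
Total allowed: 0 of 8.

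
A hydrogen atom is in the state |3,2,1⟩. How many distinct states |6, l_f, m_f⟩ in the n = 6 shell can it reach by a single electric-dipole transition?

E1 requires Δl = ±1, so l_f ∈ {1, 3}; with 0 ≤ l_f ≤ n_f−1 = 5, the allowed l_f values are {1, 3}.
For l_f = 1: m_f ∈ {m_i−1, m_i, m_i+1} ∩ [−1, 1] = {0, 1} → 2 states.
For l_f = 3: m_f ∈ {m_i−1, m_i, m_i+1} ∩ [−3, 3] = {0, 1, 2} → 3 states.
Total: 5.

5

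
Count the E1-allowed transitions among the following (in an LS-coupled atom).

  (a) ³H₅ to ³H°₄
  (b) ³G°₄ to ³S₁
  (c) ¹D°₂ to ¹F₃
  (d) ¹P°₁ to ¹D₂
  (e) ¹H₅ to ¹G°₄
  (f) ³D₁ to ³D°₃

4

(a) allowed
(b) forbidden (ΔL, ΔJ fail)
(c) allowed
(d) allowed
(e) allowed
(f) forbidden (ΔJ fails)
Total allowed: 4 of 6.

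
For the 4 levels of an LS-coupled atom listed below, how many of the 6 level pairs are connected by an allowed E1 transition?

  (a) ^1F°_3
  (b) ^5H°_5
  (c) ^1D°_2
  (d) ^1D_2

(a)–(b): forbidden (parity, ΔS, ΔL, ΔJ).
(a)–(c): forbidden (parity).
(a)–(d): allowed.
(b)–(c): forbidden (parity, ΔS, ΔL, ΔJ).
(b)–(d): forbidden (ΔS, ΔL, ΔJ).
(c)–(d): allowed.
Allowed pairs: 2 of 6.

2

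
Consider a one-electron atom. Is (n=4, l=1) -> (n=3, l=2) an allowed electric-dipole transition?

l: 1 → 2 (Δl = +1). Δl = ±1 satisfied.
All E1 selection rules are satisfied.

allowed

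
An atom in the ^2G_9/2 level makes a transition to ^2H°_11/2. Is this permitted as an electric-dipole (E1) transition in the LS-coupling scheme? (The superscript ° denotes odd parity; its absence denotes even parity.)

Initial level: S=1/2, L=4, J=9/2, parity even. Final level: S=1/2, L=5, J=11/2, parity odd.
Parity must change: even → odd — ok.
ΔS = 0: S: 1/2 → 1/2 — ok.
ΔL = 0, ±1 (not L=0↔0): L: 4 → 5, ΔL = +1 — ok.
ΔJ = 0, ±1 (not J=0↔0): J: 9/2 → 11/2, ΔJ = +1 — ok.
All four E1 rules are satisfied.

allowed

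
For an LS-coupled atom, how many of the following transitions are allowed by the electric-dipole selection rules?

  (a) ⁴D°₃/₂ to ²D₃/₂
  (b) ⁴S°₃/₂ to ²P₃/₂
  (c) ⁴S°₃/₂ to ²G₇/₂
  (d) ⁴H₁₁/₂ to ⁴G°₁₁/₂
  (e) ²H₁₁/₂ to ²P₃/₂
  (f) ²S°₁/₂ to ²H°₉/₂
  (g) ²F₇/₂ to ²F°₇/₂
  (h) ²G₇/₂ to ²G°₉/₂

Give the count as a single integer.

(a) forbidden (ΔS fails)
(b) forbidden (ΔS fails)
(c) forbidden (ΔS, ΔL, ΔJ fail)
(d) allowed
(e) forbidden (parity, ΔL, ΔJ fail)
(f) forbidden (parity, ΔL, ΔJ fail)
(g) allowed
(h) allowed
Total allowed: 3 of 8.

3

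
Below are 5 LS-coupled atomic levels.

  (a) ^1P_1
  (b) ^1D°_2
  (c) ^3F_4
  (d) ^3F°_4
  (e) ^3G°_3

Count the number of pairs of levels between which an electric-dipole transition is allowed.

(a)–(b): allowed.
(a)–(c): forbidden (parity, ΔS, ΔL, ΔJ).
(a)–(d): forbidden (ΔS, ΔL, ΔJ).
(a)–(e): forbidden (ΔS, ΔL, ΔJ).
(b)–(c): forbidden (ΔS, ΔJ).
(b)–(d): forbidden (parity, ΔS, ΔJ).
(b)–(e): forbidden (parity, ΔS, ΔL).
(c)–(d): allowed.
(c)–(e): allowed.
(d)–(e): forbidden (parity).
Allowed pairs: 3 of 10.

3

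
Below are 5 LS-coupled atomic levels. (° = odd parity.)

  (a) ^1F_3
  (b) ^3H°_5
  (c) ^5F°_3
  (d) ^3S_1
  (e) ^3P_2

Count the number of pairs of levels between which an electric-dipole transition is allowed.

0

(a)–(b): forbidden (ΔS, ΔL, ΔJ).
(a)–(c): forbidden (ΔS).
(a)–(d): forbidden (parity, ΔS, ΔL, ΔJ).
(a)–(e): forbidden (parity, ΔS, ΔL).
(b)–(c): forbidden (parity, ΔS, ΔL, ΔJ).
(b)–(d): forbidden (ΔL, ΔJ).
(b)–(e): forbidden (ΔL, ΔJ).
(c)–(d): forbidden (ΔS, ΔL, ΔJ).
(c)–(e): forbidden (ΔS, ΔL).
(d)–(e): forbidden (parity).
Allowed pairs: 0 of 10.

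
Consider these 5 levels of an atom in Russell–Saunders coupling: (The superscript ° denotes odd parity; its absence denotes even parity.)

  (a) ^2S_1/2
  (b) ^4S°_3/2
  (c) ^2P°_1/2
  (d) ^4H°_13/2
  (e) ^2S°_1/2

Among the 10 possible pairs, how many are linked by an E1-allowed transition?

(a)–(b): forbidden (ΔS, ΔL).
(a)–(c): allowed.
(a)–(d): forbidden (ΔS, ΔL, ΔJ).
(a)–(e): forbidden (ΔL).
(b)–(c): forbidden (parity, ΔS).
(b)–(d): forbidden (parity, ΔL, ΔJ).
(b)–(e): forbidden (parity, ΔS, ΔL).
(c)–(d): forbidden (parity, ΔS, ΔL, ΔJ).
(c)–(e): forbidden (parity).
(d)–(e): forbidden (parity, ΔS, ΔL, ΔJ).
Allowed pairs: 1 of 10.

1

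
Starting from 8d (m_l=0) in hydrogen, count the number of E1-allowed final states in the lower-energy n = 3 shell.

E1 requires Δl = ±1, so l_f ∈ {1, 3}; with 0 ≤ l_f ≤ n_f−1 = 2, the allowed l_f values are {1}.
For l_f = 1: m_f ∈ {m_i−1, m_i, m_i+1} ∩ [−1, 1] = {-1, 0, 1} → 3 states.
Total: 3.

3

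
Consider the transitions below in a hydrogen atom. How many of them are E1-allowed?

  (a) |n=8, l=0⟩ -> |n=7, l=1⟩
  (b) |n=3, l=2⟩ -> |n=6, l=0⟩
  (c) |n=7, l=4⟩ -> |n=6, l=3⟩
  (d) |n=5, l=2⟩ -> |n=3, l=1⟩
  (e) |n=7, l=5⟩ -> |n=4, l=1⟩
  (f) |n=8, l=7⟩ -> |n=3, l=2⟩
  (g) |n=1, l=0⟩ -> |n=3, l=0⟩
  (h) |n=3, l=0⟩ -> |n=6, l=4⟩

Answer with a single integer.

(a) allowed
(b) forbidden — Δl = -2 (E1 requires Δl = ±1)
(c) allowed
(d) allowed
(e) forbidden — Δl = -4 (E1 requires Δl = ±1)
(f) forbidden — Δl = -5 (E1 requires Δl = ±1)
(g) forbidden — Δl = +0 (E1 requires Δl = ±1)
(h) forbidden — Δl = +4 (E1 requires Δl = ±1)
Total allowed: 3 of 8.

3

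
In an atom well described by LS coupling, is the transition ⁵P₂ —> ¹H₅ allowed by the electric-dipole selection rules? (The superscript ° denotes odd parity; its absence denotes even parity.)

ΔJ = 0, ±1 (not J=0↔0): J: 2 → 5, ΔJ = +3 — fails.
ΔL = 0, ±1 (not L=0↔0): L: 1 → 5, ΔL = +4 — fails.
ΔS = 0: S: 2 → 0 — fails.
Parity must change: even → even — fails.
Rule(s) violated: parity, ΔS, ΔL, ΔJ.

forbidden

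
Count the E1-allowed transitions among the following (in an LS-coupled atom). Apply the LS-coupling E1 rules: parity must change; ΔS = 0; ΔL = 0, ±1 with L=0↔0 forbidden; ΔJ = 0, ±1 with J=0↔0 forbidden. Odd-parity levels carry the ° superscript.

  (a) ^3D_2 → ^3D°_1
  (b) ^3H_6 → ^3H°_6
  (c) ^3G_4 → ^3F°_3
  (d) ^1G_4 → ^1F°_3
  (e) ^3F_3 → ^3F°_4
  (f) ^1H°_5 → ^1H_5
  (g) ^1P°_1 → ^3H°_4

6

(a) allowed
(b) allowed
(c) allowed
(d) allowed
(e) allowed
(f) allowed
(g) forbidden (parity, ΔS, ΔL, ΔJ fail)
Total allowed: 6 of 7.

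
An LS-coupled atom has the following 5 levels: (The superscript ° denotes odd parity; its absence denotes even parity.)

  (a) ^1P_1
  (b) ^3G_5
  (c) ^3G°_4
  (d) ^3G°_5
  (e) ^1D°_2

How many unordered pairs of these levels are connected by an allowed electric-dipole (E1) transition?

(a)–(b): forbidden (parity, ΔS, ΔL, ΔJ).
(a)–(c): forbidden (ΔS, ΔL, ΔJ).
(a)–(d): forbidden (ΔS, ΔL, ΔJ).
(a)–(e): allowed.
(b)–(c): allowed.
(b)–(d): allowed.
(b)–(e): forbidden (ΔS, ΔL, ΔJ).
(c)–(d): forbidden (parity).
(c)–(e): forbidden (parity, ΔS, ΔL, ΔJ).
(d)–(e): forbidden (parity, ΔS, ΔL, ΔJ).
Allowed pairs: 3 of 10.

3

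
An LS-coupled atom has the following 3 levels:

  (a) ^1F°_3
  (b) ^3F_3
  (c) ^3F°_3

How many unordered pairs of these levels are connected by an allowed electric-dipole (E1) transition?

1

(a)–(b): forbidden (ΔS).
(a)–(c): forbidden (parity, ΔS).
(b)–(c): allowed.
Allowed pairs: 1 of 3.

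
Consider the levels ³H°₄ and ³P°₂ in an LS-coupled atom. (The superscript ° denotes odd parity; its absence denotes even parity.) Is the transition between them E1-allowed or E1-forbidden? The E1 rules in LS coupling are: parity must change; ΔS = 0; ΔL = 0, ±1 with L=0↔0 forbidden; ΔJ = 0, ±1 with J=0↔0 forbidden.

Initial level: S=1, L=5, J=4, parity odd. Final level: S=1, L=1, J=2, parity odd.
Parity must change: odd → odd — violated.
ΔS = 0: S: 1 → 1 — satisfied.
ΔL = 0, ±1 (not L=0↔0): L: 5 → 1, ΔL = -4 — violated.
ΔJ = 0, ±1 (not J=0↔0): J: 4 → 2, ΔJ = -2 — violated.
Rule(s) violated: parity, ΔL, ΔJ.

forbidden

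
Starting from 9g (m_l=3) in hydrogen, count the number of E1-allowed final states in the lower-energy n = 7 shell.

E1 requires Δl = ±1, so l_f ∈ {3, 5}; with 0 ≤ l_f ≤ n_f−1 = 6, the allowed l_f values are {3, 5}.
For l_f = 3: m_f ∈ {m_i−1, m_i, m_i+1} ∩ [−3, 3] = {2, 3} → 2 states.
For l_f = 5: m_f ∈ {m_i−1, m_i, m_i+1} ∩ [−5, 5] = {2, 3, 4} → 3 states.
Total: 5.

5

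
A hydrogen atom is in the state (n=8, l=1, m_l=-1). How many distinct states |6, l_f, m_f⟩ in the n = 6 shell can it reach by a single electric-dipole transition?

E1 requires Δl = ±1, so l_f ∈ {0, 2}; with 0 ≤ l_f ≤ n_f−1 = 5, the allowed l_f values are {0, 2}.
For l_f = 0: m_f ∈ {m_i−1, m_i, m_i+1} ∩ [−0, 0] = {0} → 1 state.
For l_f = 2: m_f ∈ {m_i−1, m_i, m_i+1} ∩ [−2, 2] = {-2, -1, 0} → 3 states.
Total: 4.

4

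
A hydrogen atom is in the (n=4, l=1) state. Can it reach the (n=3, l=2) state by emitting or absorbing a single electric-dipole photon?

allowed

Initial l = 1, final l = 2, so Δl = +1. E1 requires Δl = ±1: satisfied.
All E1 selection rules are satisfied.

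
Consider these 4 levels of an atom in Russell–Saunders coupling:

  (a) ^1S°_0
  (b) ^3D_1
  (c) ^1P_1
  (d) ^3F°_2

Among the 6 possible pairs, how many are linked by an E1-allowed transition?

(a)–(b): forbidden (ΔS, ΔL).
(a)–(c): allowed.
(a)–(d): forbidden (parity, ΔS, ΔL, ΔJ).
(b)–(c): forbidden (parity, ΔS).
(b)–(d): allowed.
(c)–(d): forbidden (ΔS, ΔL).
Allowed pairs: 2 of 6.

2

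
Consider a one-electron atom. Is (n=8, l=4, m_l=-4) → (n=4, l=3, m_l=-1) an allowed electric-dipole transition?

Δl = 3 − 4 = -1; the E1 rule Δl = ±1 is ok.
m_l: -4 → -1 (Δm_l = +3). |Δm_l| ≤ 1 fails.
The transition is electric-dipole forbidden.

forbidden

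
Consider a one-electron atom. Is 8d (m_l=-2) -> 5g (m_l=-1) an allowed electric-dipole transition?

forbidden

Initial l = 2, final l = 4, so Δl = +2. E1 requires Δl = ±1: fails.
Δm_l = -1 − (-2) = +1. E1 requires Δm_l = 0, ±1: ok.
The transition is electric-dipole forbidden.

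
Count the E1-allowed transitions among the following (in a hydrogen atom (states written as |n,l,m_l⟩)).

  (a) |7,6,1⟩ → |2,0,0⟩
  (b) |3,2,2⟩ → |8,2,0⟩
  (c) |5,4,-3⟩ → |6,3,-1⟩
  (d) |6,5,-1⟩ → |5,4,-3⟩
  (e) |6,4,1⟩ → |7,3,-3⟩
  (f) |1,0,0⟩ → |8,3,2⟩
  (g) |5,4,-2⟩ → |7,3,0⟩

0

(a) forbidden — Δl = -6 (E1 requires Δl = ±1)
(b) forbidden — Δl = +0 (E1 requires Δl = ±1); Δm_l = -2 (E1 requires Δm_l = 0, ±1)
(c) forbidden — Δm_l = +2 (E1 requires Δm_l = 0, ±1)
(d) forbidden — Δm_l = -2 (E1 requires Δm_l = 0, ±1)
(e) forbidden — Δm_l = -4 (E1 requires Δm_l = 0, ±1)
(f) forbidden — Δl = +3 (E1 requires Δl = ±1); Δm_l = +2 (E1 requires Δm_l = 0, ±1)
(g) forbidden — Δm_l = +2 (E1 requires Δm_l = 0, ±1)
Total allowed: 0 of 7.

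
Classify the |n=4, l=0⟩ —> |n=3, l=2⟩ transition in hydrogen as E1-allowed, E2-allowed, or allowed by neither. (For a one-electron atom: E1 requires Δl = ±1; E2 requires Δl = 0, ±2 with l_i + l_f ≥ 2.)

E2

Δl = 2 − 0 = +2; l_i + l_f = 2.
E1 (Δl = ±1): not satisfied.
E2 (Δl = 0,±2, l_i+l_f ≥ 2): satisfied.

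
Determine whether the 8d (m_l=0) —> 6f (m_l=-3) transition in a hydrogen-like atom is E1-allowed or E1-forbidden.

Δl = 3 − 2 = +1; the E1 rule Δl = ±1 is ok.
m_l: 0 → -3 (Δm_l = -3). |Δm_l| ≤ 1 fails.
The transition is electric-dipole forbidden.

forbidden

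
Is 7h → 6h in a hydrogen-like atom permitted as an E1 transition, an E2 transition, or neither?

Δl = 5 − 5 = +0; l_i + l_f = 10.
E1 (Δl = ±1): not satisfied.
E2 (Δl = 0,±2, l_i+l_f ≥ 2): satisfied.

E2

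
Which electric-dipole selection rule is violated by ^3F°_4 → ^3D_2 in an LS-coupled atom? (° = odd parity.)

Initial level: S=1, L=3, J=4, parity odd. Final level: S=1, L=2, J=2, parity even.
Parity must change: odd → even — ✓.
ΔS = 0: S: 1 → 1 — ✓.
ΔL = 0, ±1 (not L=0↔0): L: 3 → 2, ΔL = -1 — ✓.
ΔJ = 0, ±1 (not J=0↔0): J: 4 → 2, ΔJ = -2 — ✗.

the ΔJ = 0, ±1 rule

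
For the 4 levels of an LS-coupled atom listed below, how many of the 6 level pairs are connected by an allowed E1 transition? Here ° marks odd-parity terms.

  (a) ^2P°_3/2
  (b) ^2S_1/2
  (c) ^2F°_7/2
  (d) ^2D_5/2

3

(a)–(b): allowed.
(a)–(c): forbidden (parity, ΔL, ΔJ).
(a)–(d): allowed.
(b)–(c): forbidden (ΔL, ΔJ).
(b)–(d): forbidden (parity, ΔL, ΔJ).
(c)–(d): allowed.
Allowed pairs: 3 of 6.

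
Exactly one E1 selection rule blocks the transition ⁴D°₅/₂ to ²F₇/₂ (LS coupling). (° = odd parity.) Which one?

the ΔS = 0 rule

Reading off the term symbols: S 3/2→1/2, L 2→3, J 5/2→7/2, parity odd→even.
Parity must change: odd → even — satisfied.
ΔL = 0, ±1 (not L=0↔0): L: 2 → 3, ΔL = +1 — satisfied.
ΔS = 0: S: 3/2 → 1/2 — violated.
ΔJ = 0, ±1 (not J=0↔0): J: 5/2 → 7/2, ΔJ = +1 — satisfied.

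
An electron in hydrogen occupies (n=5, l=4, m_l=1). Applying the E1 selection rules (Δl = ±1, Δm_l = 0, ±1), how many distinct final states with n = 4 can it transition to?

E1 requires Δl = ±1, so l_f ∈ {3, 5}; with 0 ≤ l_f ≤ n_f−1 = 3, the allowed l_f values are {3}.
For l_f = 3: m_f ∈ {m_i−1, m_i, m_i+1} ∩ [−3, 3] = {0, 1, 2} → 3 states.
Total: 3.

3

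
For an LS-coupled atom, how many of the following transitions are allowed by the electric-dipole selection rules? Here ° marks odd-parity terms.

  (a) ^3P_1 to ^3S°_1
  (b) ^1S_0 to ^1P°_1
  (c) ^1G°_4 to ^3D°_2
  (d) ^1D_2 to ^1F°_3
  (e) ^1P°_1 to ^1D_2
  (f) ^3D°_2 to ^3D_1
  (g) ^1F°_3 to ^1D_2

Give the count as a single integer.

(a) allowed
(b) allowed
(c) forbidden (parity, ΔS, ΔL, ΔJ fail)
(d) allowed
(e) allowed
(f) allowed
(g) allowed
Total allowed: 6 of 7.

6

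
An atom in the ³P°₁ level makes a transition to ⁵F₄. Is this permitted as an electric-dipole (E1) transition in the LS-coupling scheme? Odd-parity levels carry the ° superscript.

forbidden

Initial level: S=1, L=1, J=1, parity odd. Final level: S=2, L=3, J=4, parity even.
Parity must change: odd → even — satisfied.
ΔS = 0: S: 1 → 2 — violated.
ΔL = 0, ±1 (not L=0↔0): L: 1 → 3, ΔL = +2 — violated.
ΔJ = 0, ±1 (not J=0↔0): J: 1 → 4, ΔJ = +3 — violated.
Rule(s) violated: ΔS, ΔL, ΔJ.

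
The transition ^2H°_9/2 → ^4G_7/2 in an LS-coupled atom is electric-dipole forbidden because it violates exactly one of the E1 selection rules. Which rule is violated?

ΔJ = 0, ±1 (not J=0↔0): J: 9/2 → 7/2, ΔJ = -1 — ✓.
Parity must change: odd → even — ✓.
ΔL = 0, ±1 (not L=0↔0): L: 5 → 4, ΔL = -1 — ✓.
ΔS = 0: S: 1/2 → 3/2 — ✗.

the ΔS = 0 rule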